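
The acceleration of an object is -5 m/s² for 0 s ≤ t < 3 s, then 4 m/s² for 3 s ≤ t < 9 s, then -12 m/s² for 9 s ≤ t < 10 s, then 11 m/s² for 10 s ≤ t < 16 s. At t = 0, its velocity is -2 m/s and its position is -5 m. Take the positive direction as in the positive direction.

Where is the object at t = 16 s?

On each constant-a segment, Δv = aΔt and Δx = v₀Δt + ½aΔt²; chain segment to segment.
0–3 s: v starts -2 m/s; Δx = -2·3 + ½·-5·3² = -28.5 m; v ends -17 m/s.
3–9 s: v starts -17 m/s; Δx = -17·6 + ½·4·6² = -30 m; v ends 7 m/s.
9–10 s: v starts 7 m/s; Δx = 7·1 + ½·-12·1² = 1 m; v ends -5 m/s.
10–16 s: v starts -5 m/s; Δx = -5·6 + ½·11·6² = 168 m; v ends 61 m/s.
x(16) = -5 + Σ Δx = 105.5 m.

105.5 m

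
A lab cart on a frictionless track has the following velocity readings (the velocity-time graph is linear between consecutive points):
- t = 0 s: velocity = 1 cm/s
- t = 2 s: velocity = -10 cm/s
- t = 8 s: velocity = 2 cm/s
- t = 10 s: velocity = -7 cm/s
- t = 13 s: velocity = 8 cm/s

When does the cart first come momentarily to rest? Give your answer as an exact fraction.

t = 2/11 s

v changes sign on 0–2 s (from 1 to -10); the graph is linear there, so v = 0 at t = 0 + (-1)·(2 − 0)/(-10 − 1) = 2/11 s.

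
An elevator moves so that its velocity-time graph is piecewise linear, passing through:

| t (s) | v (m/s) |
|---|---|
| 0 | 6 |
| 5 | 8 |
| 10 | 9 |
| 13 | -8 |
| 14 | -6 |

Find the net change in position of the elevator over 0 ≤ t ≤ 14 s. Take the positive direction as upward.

72 m

Net displacement equals the area under the velocity-time graph (areas below the axis count negative).
0–5 s: ½(6 + 8)(5) = 35 m
5–10 s: ½(8 + 9)(5) = 42.5 m
10–13 s: ½(9 + -8)(3) = 1.5 m
13–14 s: ½(-8 + -6)(1) = -7 m
Net displacement = 72 m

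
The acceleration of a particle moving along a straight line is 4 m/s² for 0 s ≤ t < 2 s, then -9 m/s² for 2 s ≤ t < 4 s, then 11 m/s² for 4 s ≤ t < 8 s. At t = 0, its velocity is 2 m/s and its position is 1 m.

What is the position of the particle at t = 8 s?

71 m

On each constant-a segment, Δv = aΔt and Δx = v₀Δt + ½aΔt²; chain segment to segment.
0–2 s: v starts 2 m/s; Δx = 2·2 + ½·4·2² = 12 m; v ends 10 m/s.
2–4 s: v starts 10 m/s; Δx = 10·2 + ½·-9·2² = 2 m; v ends -8 m/s.
4–8 s: v starts -8 m/s; Δx = -8·4 + ½·11·4² = 56 m; v ends 36 m/s.
x(8) = 1 + Σ Δx = 71 m.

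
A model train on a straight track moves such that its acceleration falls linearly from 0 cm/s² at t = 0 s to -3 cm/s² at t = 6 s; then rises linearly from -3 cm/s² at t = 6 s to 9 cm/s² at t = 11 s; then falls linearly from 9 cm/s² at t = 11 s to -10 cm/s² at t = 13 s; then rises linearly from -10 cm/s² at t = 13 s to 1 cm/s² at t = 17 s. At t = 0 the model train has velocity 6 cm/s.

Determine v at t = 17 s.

-7 cm/s

Δv equals the area under the a-t graph; then v = v₀ + Δv.
0–6 s: ½(0 + -3)(6) = -9 cm/s
6–11 s: ½(-3 + 9)(5) = 15 cm/s
11–13 s: ½(9 + -10)(2) = -1 cm/s
13–17 s: ½(-10 + 1)(4) = -18 cm/s
Δv = -13 cm/s, so v(17) = 6 + (-13) = -7 cm/s.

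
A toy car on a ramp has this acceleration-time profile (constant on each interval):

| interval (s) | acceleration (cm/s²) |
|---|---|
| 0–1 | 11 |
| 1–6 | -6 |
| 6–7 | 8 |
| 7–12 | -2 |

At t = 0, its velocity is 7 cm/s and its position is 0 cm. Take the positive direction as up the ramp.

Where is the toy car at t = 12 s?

On each constant-a segment, Δv = aΔt and Δx = v₀Δt + ½aΔt²; chain segment to segment.
0–1 s: v starts 7 cm/s; Δx = 7·1 + ½·11·1² = 12.5 cm; v ends 18 cm/s.
1–6 s: v starts 18 cm/s; Δx = 18·5 + ½·-6·5² = 15 cm; v ends -12 cm/s.
6–7 s: v starts -12 cm/s; Δx = -12·1 + ½·8·1² = -8 cm; v ends -4 cm/s.
7–12 s: v starts -4 cm/s; Δx = -4·5 + ½·-2·5² = -45 cm; v ends -14 cm/s.
x(12) = 0 + Σ Δx = -25.5 cm.

-25.5 cm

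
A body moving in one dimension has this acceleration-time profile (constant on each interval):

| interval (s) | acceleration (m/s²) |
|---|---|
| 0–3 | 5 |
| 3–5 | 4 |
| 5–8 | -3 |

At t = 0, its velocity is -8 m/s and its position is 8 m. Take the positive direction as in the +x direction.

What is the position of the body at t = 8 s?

60 m

On each constant-a segment, Δv = aΔt and Δx = v₀Δt + ½aΔt²; chain segment to segment.
0–3 s: v starts -8 m/s; Δx = -8·3 + ½·5·3² = -1.5 m; v ends 7 m/s.
3–5 s: v starts 7 m/s; Δx = 7·2 + ½·4·2² = 22 m; v ends 15 m/s.
5–8 s: v starts 15 m/s; Δx = 15·3 + ½·-3·3² = 31.5 m; v ends 6 m/s.
x(8) = 8 + Σ Δx = 60 m.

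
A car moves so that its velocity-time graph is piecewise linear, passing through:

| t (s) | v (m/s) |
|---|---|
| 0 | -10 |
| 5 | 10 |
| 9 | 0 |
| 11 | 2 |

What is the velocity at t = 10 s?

On 9–11 s the graph is linear from 0 to 2 m/s: v(10) = 0 + (2 − 0)·(10 − 9)/(11 − 9) = 1 m/s.

1 m/s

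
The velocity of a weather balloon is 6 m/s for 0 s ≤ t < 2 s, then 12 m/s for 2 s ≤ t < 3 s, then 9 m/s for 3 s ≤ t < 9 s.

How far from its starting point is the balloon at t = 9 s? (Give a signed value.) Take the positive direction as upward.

78 m

Displacement is the signed area under the v-t curve.
0–2 s: 6 × 2 = 12 m
2–3 s: 12 × 1 = 12 m
3–9 s: 9 × 6 = 54 m
Net displacement = 78 m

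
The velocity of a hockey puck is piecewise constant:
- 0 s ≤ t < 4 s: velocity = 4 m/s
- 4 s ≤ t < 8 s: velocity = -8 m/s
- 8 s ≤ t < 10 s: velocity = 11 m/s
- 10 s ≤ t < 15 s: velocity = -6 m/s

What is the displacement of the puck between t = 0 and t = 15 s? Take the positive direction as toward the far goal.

Net displacement equals the area under the velocity-time graph (areas below the axis count negative).
0–4 s: 4 × 4 = 16 m
4–8 s: -8 × 4 = -32 m
8–10 s: 11 × 2 = 22 m
10–15 s: -6 × 5 = -30 m
Net displacement = -24 m

-24 m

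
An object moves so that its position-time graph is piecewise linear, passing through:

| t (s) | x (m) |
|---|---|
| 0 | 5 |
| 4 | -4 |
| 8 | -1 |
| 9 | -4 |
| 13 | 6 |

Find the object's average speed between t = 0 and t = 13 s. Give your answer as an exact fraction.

Average speed = (total path length)/(elapsed time); on a piecewise-linear x-t graph the path length is Σ|Δx|.
0–4 s: |Δx| = |-4 − 5| = 9 m
4–8 s: |Δx| = |-1 − -4| = 3 m
8–9 s: |Δx| = |-4 − -1| = 3 m
9–13 s: |Δx| = |6 − -4| = 10 m
Total path = 25 m; average speed = 25/13 = 25/13 m/s.

25/13 m/s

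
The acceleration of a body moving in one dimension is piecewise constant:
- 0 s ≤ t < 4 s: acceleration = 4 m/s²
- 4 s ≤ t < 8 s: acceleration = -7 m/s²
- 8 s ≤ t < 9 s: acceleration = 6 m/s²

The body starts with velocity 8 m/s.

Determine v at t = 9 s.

Δv equals the area under the a-t graph; then v = v₀ + Δv.
0–4 s: 4 × 4 = 16 m/s
4–8 s: -7 × 4 = -28 m/s
8–9 s: 6 × 1 = 6 m/s
Δv = -6 m/s, so v(9) = 8 + (-6) = 2 m/s.

2 m/s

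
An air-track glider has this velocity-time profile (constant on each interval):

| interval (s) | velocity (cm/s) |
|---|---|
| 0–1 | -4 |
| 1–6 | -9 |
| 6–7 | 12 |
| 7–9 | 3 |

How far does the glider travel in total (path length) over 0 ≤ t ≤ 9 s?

Distance (not displacement) is the total path length: add the absolute areas under v-t.
0–1 s: |-4| × 1 = 4 cm
1–6 s: |-9| × 5 = 45 cm
6–7 s: |12| × 1 = 12 cm
7–9 s: |3| × 2 = 6 cm
Total distance = 67 cm

67 cm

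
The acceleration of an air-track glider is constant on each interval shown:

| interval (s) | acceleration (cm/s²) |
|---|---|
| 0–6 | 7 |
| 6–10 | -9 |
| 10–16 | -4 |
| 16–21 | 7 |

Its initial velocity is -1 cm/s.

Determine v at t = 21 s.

Δv equals the area under the a-t graph; then v = v₀ + Δv.
0–6 s: 7 × 6 = 42 cm/s
6–10 s: -9 × 4 = -36 cm/s
10–16 s: -4 × 6 = -24 cm/s
16–21 s: 7 × 5 = 35 cm/s
Δv = 17 cm/s, so v(21) = -1 + (17) = 16 cm/s.

16 cm/s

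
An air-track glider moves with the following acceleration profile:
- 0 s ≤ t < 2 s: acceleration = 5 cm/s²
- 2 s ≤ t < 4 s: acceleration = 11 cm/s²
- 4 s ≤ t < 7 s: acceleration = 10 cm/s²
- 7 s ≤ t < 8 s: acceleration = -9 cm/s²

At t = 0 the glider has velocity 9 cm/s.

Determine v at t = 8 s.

62 cm/s

Δv equals the area under the a-t graph; then v = v₀ + Δv.
0–2 s: 5 × 2 = 10 cm/s
2–4 s: 11 × 2 = 22 cm/s
4–7 s: 10 × 3 = 30 cm/s
7–8 s: -9 × 1 = -9 cm/s
Δv = 53 cm/s, so v(8) = 9 + (53) = 62 cm/s.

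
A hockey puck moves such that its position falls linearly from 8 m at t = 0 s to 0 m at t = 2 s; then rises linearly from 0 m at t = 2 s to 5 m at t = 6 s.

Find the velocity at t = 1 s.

-4 m/s

Velocity is the slope of the x-t graph on 0–2 s: (0 − 8)/(2 − 0) = -4 m/s.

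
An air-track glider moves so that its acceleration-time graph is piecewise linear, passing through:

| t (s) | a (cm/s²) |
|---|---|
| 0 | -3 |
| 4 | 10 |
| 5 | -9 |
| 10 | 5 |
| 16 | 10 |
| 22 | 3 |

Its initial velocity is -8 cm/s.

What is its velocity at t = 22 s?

Δv equals the area under the a-t graph; then v = v₀ + Δv.
0–4 s: ½(-3 + 10)(4) = 14 cm/s
4–5 s: ½(10 + -9)(1) = 0.5 cm/s
5–10 s: ½(-9 + 5)(5) = -10 cm/s
10–16 s: ½(5 + 10)(6) = 45 cm/s
16–22 s: ½(10 + 3)(6) = 39 cm/s
Δv = 88.5 cm/s, so v(22) = -8 + (88.5) = 80.5 cm/s.

80.5 cm/s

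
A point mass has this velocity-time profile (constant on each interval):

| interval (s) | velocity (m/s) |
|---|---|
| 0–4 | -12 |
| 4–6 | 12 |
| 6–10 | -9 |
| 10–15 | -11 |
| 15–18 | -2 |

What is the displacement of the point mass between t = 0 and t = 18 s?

-121 m

Displacement is the signed area under the v-t curve.
0–4 s: -12 × 4 = -48 m
4–6 s: 12 × 2 = 24 m
6–10 s: -9 × 4 = -36 m
10–15 s: -11 × 5 = -55 m
15–18 s: -2 × 3 = -6 m
Net displacement = -121 m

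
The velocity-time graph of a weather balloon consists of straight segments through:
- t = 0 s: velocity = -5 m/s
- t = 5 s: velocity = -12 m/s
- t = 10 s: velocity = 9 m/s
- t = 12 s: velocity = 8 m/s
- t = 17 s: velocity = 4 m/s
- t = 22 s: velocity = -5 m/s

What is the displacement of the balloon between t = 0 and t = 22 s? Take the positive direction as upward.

-5.5 m

Displacement is the signed area under the v-t curve.
0–5 s: ½(-5 + -12)(5) = -42.5 m
5–10 s: ½(-12 + 9)(5) = -7.5 m
10–12 s: ½(9 + 8)(2) = 17 m
12–17 s: ½(8 + 4)(5) = 30 m
17–22 s: ½(4 + -5)(5) = -2.5 m
Net displacement = -5.5 m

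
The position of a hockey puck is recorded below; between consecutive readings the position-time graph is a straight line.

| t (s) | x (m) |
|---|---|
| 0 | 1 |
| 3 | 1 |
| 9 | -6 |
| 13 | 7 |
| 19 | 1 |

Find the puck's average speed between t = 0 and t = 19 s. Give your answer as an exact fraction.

Average speed = (total path length)/(elapsed time); on a piecewise-linear x-t graph the path length is Σ|Δx|.
0–3 s: |Δx| = |1 − 1| = 0 m
3–9 s: |Δx| = |-6 − 1| = 7 m
9–13 s: |Δx| = |7 − -6| = 13 m
13–19 s: |Δx| = |1 − 7| = 6 m
Total path = 26 m; average speed = 26/19 = 26/19 m/s.

26/19 m/s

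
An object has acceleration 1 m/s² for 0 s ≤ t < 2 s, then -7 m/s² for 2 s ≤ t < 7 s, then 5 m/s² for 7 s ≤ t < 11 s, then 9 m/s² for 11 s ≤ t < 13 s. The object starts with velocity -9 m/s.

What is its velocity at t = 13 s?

Δv equals the area under the a-t graph; then v = v₀ + Δv.
0–2 s: 1 × 2 = 2 m/s
2–7 s: -7 × 5 = -35 m/s
7–11 s: 5 × 4 = 20 m/s
11–13 s: 9 × 2 = 18 m/s
Δv = 5 m/s, so v(13) = -9 + (5) = -4 m/s.

-4 m/s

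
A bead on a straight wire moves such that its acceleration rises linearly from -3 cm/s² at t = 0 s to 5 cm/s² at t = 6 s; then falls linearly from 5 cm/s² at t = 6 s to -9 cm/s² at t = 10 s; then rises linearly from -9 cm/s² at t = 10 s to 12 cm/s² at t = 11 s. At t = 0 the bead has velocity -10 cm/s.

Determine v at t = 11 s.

-10.5 cm/s

Δv equals the area under the a-t graph; then v = v₀ + Δv.
0–6 s: ½(-3 + 5)(6) = 6 cm/s
6–10 s: ½(5 + -9)(4) = -8 cm/s
10–11 s: ½(-9 + 12)(1) = 1.5 cm/s
Δv = -0.5 cm/s, so v(11) = -10 + (-0.5) = -10.5 cm/s.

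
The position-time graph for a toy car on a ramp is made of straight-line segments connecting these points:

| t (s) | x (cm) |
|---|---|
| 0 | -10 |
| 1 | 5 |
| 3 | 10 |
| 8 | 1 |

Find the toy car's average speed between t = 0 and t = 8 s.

3.625 cm/s

Average speed = (total path length)/(elapsed time); on a piecewise-linear x-t graph the path length is Σ|Δx|.
0–1 s: |Δx| = |5 − -10| = 15 cm
1–3 s: |Δx| = |10 − 5| = 5 cm
3–8 s: |Δx| = |1 − 10| = 9 cm
Total path = 29 cm; average speed = 29/8 = 3.625 cm/s.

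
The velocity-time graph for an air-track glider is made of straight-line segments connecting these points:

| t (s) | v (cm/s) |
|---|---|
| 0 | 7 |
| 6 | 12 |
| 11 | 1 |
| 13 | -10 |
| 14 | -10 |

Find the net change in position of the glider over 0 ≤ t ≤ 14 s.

Net displacement equals the area under the velocity-time graph (areas below the axis count negative).
0–6 s: ½(7 + 12)(6) = 57 cm
6–11 s: ½(12 + 1)(5) = 32.5 cm
11–13 s: ½(1 + -10)(2) = -9 cm
13–14 s: -10 × 1 = -10 cm
Net displacement = 70.5 cm

70.5 cm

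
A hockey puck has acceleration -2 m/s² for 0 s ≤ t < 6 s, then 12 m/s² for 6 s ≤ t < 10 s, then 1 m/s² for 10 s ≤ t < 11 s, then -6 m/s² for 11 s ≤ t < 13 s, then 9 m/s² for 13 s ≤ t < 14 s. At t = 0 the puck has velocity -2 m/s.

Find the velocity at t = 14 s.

Δv equals the area under the a-t graph; then v = v₀ + Δv.
0–6 s: -2 × 6 = -12 m/s
6–10 s: 12 × 4 = 48 m/s
10–11 s: 1 × 1 = 1 m/s
11–13 s: -6 × 2 = -12 m/s
13–14 s: 9 × 1 = 9 m/s
Δv = 34 m/s, so v(14) = -2 + (34) = 32 m/s.

32 m/s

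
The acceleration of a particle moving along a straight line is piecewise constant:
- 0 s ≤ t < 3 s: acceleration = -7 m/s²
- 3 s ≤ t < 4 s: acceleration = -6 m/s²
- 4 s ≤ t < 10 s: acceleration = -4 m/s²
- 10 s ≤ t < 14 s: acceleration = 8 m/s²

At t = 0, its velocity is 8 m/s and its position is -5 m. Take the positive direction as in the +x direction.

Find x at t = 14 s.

-322.5 m

On each constant-a segment, Δv = aΔt and Δx = v₀Δt + ½aΔt²; chain segment to segment.
0–3 s: v starts 8 m/s; Δx = 8·3 + ½·-7·3² = -7.5 m; v ends -13 m/s.
3–4 s: v starts -13 m/s; Δx = -13·1 + ½·-6·1² = -16 m; v ends -19 m/s.
4–10 s: v starts -19 m/s; Δx = -19·6 + ½·-4·6² = -186 m; v ends -43 m/s.
10–14 s: v starts -43 m/s; Δx = -43·4 + ½·8·4² = -108 m; v ends -11 m/s.
x(14) = -5 + Σ Δx = -322.5 m.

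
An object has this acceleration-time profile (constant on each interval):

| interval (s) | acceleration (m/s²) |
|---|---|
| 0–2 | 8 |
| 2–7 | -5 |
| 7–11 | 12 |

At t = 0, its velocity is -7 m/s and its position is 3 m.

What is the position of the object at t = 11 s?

On each constant-a segment, Δv = aΔt and Δx = v₀Δt + ½aΔt²; chain segment to segment.
0–2 s: v starts -7 m/s; Δx = -7·2 + ½·8·2² = 2 m; v ends 9 m/s.
2–7 s: v starts 9 m/s; Δx = 9·5 + ½·-5·5² = -17.5 m; v ends -16 m/s.
7–11 s: v starts -16 m/s; Δx = -16·4 + ½·12·4² = 32 m; v ends 32 m/s.
x(11) = 3 + Σ Δx = 19.5 m.

19.5 m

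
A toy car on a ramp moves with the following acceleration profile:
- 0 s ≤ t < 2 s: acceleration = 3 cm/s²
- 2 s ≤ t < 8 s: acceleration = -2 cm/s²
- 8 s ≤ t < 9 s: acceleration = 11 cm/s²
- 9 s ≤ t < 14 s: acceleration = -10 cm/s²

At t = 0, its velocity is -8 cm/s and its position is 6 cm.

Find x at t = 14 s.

On each constant-a segment, Δv = aΔt and Δx = v₀Δt + ½aΔt²; chain segment to segment.
0–2 s: v starts -8 cm/s; Δx = -8·2 + ½·3·2² = -10 cm; v ends -2 cm/s.
2–8 s: v starts -2 cm/s; Δx = -2·6 + ½·-2·6² = -48 cm; v ends -14 cm/s.
8–9 s: v starts -14 cm/s; Δx = -14·1 + ½·11·1² = -8.5 cm; v ends -3 cm/s.
9–14 s: v starts -3 cm/s; Δx = -3·5 + ½·-10·5² = -140 cm; v ends -53 cm/s.
x(14) = 6 + Σ Δx = -200.5 cm.

-200.5 cm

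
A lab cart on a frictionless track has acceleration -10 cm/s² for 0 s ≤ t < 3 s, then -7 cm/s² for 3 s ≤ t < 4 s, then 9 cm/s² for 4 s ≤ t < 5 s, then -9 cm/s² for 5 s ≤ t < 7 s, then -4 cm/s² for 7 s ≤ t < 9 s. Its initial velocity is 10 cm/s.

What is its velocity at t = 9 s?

-44 cm/s

Δv equals the area under the a-t graph; then v = v₀ + Δv.
0–3 s: -10 × 3 = -30 cm/s
3–4 s: -7 × 1 = -7 cm/s
4–5 s: 9 × 1 = 9 cm/s
5–7 s: -9 × 2 = -18 cm/s
7–9 s: -4 × 2 = -8 cm/s
Δv = -54 cm/s, so v(9) = 10 + (-54) = -44 cm/s.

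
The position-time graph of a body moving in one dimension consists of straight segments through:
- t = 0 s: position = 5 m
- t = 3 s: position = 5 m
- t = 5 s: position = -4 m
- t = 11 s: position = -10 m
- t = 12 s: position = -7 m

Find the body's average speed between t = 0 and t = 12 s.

Average speed = (total path length)/(elapsed time); on a piecewise-linear x-t graph the path length is Σ|Δx|.
0–3 s: |Δx| = |5 − 5| = 0 m
3–5 s: |Δx| = |-4 − 5| = 9 m
5–11 s: |Δx| = |-10 − -4| = 6 m
11–12 s: |Δx| = |-7 − -10| = 3 m
Total path = 18 m; average speed = 18/12 = 1.5 m/s.

1.5 m/s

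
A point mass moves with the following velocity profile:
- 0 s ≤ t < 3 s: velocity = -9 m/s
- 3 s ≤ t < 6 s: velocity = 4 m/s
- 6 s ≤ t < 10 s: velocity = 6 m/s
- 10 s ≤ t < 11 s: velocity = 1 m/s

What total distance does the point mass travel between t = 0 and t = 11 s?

Total distance travelled is ∫|v| dt — sum the magnitudes of each area piece.
0–3 s: |-9| × 3 = 27 m
3–6 s: |4| × 3 = 12 m
6–10 s: |6| × 4 = 24 m
10–11 s: |1| × 1 = 1 m
Total distance = 64 m

64 m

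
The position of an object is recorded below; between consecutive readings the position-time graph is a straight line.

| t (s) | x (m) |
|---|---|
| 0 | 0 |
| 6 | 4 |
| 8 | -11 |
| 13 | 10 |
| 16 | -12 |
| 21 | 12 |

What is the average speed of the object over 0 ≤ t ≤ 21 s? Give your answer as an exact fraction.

86/21 m/s

Average speed = (total path length)/(elapsed time); on a piecewise-linear x-t graph the path length is Σ|Δx|.
0–6 s: |Δx| = |4 − 0| = 4 m
6–8 s: |Δx| = |-11 − 4| = 15 m
8–13 s: |Δx| = |10 − -11| = 21 m
13–16 s: |Δx| = |-12 − 10| = 22 m
16–21 s: |Δx| = |12 − -12| = 24 m
Total path = 86 m; average speed = 86/21 = 86/21 m/s.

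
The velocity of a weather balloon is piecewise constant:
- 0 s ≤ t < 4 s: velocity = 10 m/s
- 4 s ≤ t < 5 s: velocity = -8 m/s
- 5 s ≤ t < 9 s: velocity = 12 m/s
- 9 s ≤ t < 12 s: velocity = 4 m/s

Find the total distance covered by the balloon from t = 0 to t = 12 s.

Total distance travelled is ∫|v| dt — sum the magnitudes of each area piece.
0–4 s: |10| × 4 = 40 m
4–5 s: |-8| × 1 = 8 m
5–9 s: |12| × 4 = 48 m
9–12 s: |4| × 3 = 12 m
Total distance = 108 m

108 m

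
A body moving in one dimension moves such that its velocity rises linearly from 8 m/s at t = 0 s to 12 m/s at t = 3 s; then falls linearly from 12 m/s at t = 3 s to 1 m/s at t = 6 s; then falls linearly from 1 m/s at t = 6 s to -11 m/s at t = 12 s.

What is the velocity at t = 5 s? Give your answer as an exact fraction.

14/3 m/s

On 3–6 s the graph is linear from 12 to 1 m/s: v(5) = 12 + (1 − 12)·(5 − 3)/(6 − 3) = 14/3 m/s.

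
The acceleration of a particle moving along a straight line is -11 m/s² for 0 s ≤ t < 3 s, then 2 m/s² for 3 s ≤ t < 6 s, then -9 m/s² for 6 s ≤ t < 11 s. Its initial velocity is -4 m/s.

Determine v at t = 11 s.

Δv equals the area under the a-t graph; then v = v₀ + Δv.
0–3 s: -11 × 3 = -33 m/s
3–6 s: 2 × 3 = 6 m/s
6–11 s: -9 × 5 = -45 m/s
Δv = -72 m/s, so v(11) = -4 + (-72) = -76 m/s.

-76 m/s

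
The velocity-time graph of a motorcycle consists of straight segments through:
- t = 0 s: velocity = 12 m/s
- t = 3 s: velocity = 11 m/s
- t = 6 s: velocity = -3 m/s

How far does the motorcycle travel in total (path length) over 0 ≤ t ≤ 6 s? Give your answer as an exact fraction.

339/7 m

Total distance travelled is ∫|v| dt — sum the magnitudes of each area piece.
0–3 s: |½(12 + 11)(3)| = 34.5 m
3–6 s: v = 0 at t = 75/14 s; triangle areas 363/28 + 27/28 = 195/14 m
Total distance = 339/7 m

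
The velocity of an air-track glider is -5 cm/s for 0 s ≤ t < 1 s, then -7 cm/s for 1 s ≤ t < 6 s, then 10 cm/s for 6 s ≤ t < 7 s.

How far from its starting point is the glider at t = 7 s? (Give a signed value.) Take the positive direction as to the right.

-30 cm

Net displacement equals the area under the velocity-time graph (areas below the axis count negative).
0–1 s: -5 × 1 = -5 cm
1–6 s: -7 × 5 = -35 cm
6–7 s: 10 × 1 = 10 cm
Net displacement = -30 cm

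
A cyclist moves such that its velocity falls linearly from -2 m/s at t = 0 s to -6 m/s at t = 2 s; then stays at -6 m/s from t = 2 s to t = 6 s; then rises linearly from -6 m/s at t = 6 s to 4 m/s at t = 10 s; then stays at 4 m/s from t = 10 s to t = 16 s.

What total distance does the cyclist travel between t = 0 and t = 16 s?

66.4 m

Distance (not displacement) is the total path length: add the absolute areas under v-t.
0–2 s: |½(-2 + -6)(2)| = 8 m
2–6 s: |-6| × 4 = 24 m
6–10 s: v = 0 at t = 8.4 s; triangle areas 7.2 + 3.2 = 10.4 m
10–16 s: |4| × 6 = 24 m
Total distance = 66.4 m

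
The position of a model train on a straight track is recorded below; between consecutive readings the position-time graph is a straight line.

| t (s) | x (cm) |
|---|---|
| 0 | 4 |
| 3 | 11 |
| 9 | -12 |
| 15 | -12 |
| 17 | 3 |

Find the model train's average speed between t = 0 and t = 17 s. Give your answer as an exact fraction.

Average speed = (total path length)/(elapsed time); on a piecewise-linear x-t graph the path length is Σ|Δx|.
0–3 s: |Δx| = |11 − 4| = 7 cm
3–9 s: |Δx| = |-12 − 11| = 23 cm
9–15 s: |Δx| = |-12 − -12| = 0 cm
15–17 s: |Δx| = |3 − -12| = 15 cm
Total path = 45 cm; average speed = 45/17 = 45/17 cm/s.

45/17 cm/s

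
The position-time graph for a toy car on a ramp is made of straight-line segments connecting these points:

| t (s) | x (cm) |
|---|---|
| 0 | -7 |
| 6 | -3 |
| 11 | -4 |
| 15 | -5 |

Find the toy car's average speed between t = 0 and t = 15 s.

0.4 cm/s

Average speed = (total path length)/(elapsed time); on a piecewise-linear x-t graph the path length is Σ|Δx|.
0–6 s: |Δx| = |-3 − -7| = 4 cm
6–11 s: |Δx| = |-4 − -3| = 1 cm
11–15 s: |Δx| = |-5 − -4| = 1 cm
Total path = 6 cm; average speed = 6/15 = 0.4 cm/s.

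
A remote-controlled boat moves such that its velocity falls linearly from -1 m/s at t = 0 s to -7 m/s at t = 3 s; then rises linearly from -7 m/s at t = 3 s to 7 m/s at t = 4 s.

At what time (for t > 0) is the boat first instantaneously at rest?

v changes sign on 3–4 s (from -7 to 7); the graph is linear there, so v = 0 at t = 3 + (7)·(4 − 3)/(7 − -7) = 3.5 s.

t = 3.5 s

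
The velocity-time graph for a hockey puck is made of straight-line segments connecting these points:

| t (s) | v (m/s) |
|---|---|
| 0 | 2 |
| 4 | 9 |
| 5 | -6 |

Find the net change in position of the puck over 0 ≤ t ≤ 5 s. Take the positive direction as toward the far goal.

23.5 m

Displacement is the signed area under the v-t curve.
0–4 s: ½(2 + 9)(4) = 22 m
4–5 s: ½(9 + -6)(1) = 1.5 m
Net displacement = 23.5 m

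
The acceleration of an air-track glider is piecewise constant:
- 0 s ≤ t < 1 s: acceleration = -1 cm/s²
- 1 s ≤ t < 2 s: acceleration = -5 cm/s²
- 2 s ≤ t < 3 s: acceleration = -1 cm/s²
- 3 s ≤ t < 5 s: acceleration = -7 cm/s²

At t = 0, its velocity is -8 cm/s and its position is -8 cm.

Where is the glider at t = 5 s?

On each constant-a segment, Δv = aΔt and Δx = v₀Δt + ½aΔt²; chain segment to segment.
0–1 s: v starts -8 cm/s; Δx = -8·1 + ½·-1·1² = -8.5 cm; v ends -9 cm/s.
1–2 s: v starts -9 cm/s; Δx = -9·1 + ½·-5·1² = -11.5 cm; v ends -14 cm/s.
2–3 s: v starts -14 cm/s; Δx = -14·1 + ½·-1·1² = -14.5 cm; v ends -15 cm/s.
3–5 s: v starts -15 cm/s; Δx = -15·2 + ½·-7·2² = -44 cm; v ends -29 cm/s.
x(5) = -8 + Σ Δx = -86.5 cm.

-86.5 cm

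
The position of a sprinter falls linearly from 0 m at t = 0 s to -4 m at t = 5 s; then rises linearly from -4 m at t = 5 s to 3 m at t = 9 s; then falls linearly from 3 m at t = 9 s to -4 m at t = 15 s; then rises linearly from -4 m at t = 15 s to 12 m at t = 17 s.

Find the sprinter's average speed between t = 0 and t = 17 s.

Average speed = (total path length)/(elapsed time); on a piecewise-linear x-t graph the path length is Σ|Δx|.
0–5 s: |Δx| = |-4 − 0| = 4 m
5–9 s: |Δx| = |3 − -4| = 7 m
9–15 s: |Δx| = |-4 − 3| = 7 m
15–17 s: |Δx| = |12 − -4| = 16 m
Total path = 34 m; average speed = 34/17 = 2 m/s.

2 m/s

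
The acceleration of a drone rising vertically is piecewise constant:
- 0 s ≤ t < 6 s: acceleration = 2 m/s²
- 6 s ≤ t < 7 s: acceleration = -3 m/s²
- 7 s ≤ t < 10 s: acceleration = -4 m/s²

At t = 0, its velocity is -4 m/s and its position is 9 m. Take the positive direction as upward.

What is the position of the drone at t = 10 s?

On each constant-a segment, Δv = aΔt and Δx = v₀Δt + ½aΔt²; chain segment to segment.
0–6 s: v starts -4 m/s; Δx = -4·6 + ½·2·6² = 12 m; v ends 8 m/s.
6–7 s: v starts 8 m/s; Δx = 8·1 + ½·-3·1² = 6.5 m; v ends 5 m/s.
7–10 s: v starts 5 m/s; Δx = 5·3 + ½·-4·3² = -3 m; v ends -7 m/s.
x(10) = 9 + Σ Δx = 24.5 m.

24.5 m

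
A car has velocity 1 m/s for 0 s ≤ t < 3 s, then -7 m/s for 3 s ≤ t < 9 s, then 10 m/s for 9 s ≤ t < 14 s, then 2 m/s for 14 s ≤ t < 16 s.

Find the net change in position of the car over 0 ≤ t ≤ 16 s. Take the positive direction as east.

15 m

Net displacement equals the area under the velocity-time graph (areas below the axis count negative).
0–3 s: 1 × 3 = 3 m
3–9 s: -7 × 6 = -42 m
9–14 s: 10 × 5 = 50 m
14–16 s: 2 × 2 = 4 m
Net displacement = 15 m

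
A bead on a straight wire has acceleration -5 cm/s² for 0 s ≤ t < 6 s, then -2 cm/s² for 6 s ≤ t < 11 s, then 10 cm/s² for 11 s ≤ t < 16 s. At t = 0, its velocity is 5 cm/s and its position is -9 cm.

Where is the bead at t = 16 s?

-269 cm

On each constant-a segment, Δv = aΔt and Δx = v₀Δt + ½aΔt²; chain segment to segment.
0–6 s: v starts 5 cm/s; Δx = 5·6 + ½·-5·6² = -60 cm; v ends -25 cm/s.
6–11 s: v starts -25 cm/s; Δx = -25·5 + ½·-2·5² = -150 cm; v ends -35 cm/s.
11–16 s: v starts -35 cm/s; Δx = -35·5 + ½·10·5² = -50 cm; v ends 15 cm/s.
x(16) = -9 + Σ Δx = -269 cm.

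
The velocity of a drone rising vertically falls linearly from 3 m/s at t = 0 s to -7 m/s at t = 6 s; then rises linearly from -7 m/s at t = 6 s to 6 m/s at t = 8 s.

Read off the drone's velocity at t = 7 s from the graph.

-0.5 m/s

On 6–8 s the graph is linear from -7 to 6 m/s: v(7) = -7 + (6 − -7)·(7 − 6)/(8 − 6) = -0.5 m/s.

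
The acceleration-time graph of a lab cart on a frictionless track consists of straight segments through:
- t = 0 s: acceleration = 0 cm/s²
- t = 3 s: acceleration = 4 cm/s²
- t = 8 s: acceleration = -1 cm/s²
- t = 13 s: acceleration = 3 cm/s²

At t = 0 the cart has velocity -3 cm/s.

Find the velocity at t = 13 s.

Δv equals the area under the a-t graph; then v = v₀ + Δv.
0–3 s: ½(0 + 4)(3) = 6 cm/s
3–8 s: ½(4 + -1)(5) = 7.5 cm/s
8–13 s: ½(-1 + 3)(5) = 5 cm/s
Δv = 18.5 cm/s, so v(13) = -3 + (18.5) = 15.5 cm/s.

15.5 cm/s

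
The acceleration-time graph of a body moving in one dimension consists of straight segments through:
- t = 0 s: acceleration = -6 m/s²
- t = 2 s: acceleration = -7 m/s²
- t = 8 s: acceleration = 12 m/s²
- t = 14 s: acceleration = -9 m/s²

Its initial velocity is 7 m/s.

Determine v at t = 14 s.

Δv equals the area under the a-t graph; then v = v₀ + Δv.
0–2 s: ½(-6 + -7)(2) = -13 m/s
2–8 s: ½(-7 + 12)(6) = 15 m/s
8–14 s: ½(12 + -9)(6) = 9 m/s
Δv = 11 m/s, so v(14) = 7 + (11) = 18 m/s.

18 m/s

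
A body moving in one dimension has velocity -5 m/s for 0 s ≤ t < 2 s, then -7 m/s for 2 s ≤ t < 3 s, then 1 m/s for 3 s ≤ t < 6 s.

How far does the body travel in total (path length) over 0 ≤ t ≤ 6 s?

20 m

Distance (not displacement) is the total path length: add the absolute areas under v-t.
0–2 s: |-5| × 2 = 10 m
2–3 s: |-7| × 1 = 7 m
3–6 s: |1| × 3 = 3 m
Total distance = 20 m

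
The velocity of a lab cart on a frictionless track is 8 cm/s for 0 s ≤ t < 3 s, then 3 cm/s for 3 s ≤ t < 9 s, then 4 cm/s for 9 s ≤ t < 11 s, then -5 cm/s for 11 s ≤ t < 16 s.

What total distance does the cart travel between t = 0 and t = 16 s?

75 cm

Distance (not displacement) is the total path length: add the absolute areas under v-t.
0–3 s: |8| × 3 = 24 cm
3–9 s: |3| × 6 = 18 cm
9–11 s: |4| × 2 = 8 cm
11–16 s: |-5| × 5 = 25 cm
Total distance = 75 cm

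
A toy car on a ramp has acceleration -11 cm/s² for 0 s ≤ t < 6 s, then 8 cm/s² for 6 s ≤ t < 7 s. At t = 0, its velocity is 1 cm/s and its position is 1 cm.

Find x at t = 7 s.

-252 cm

On each constant-a segment, Δv = aΔt and Δx = v₀Δt + ½aΔt²; chain segment to segment.
0–6 s: v starts 1 cm/s; Δx = 1·6 + ½·-11·6² = -192 cm; v ends -65 cm/s.
6–7 s: v starts -65 cm/s; Δx = -65·1 + ½·8·1² = -61 cm; v ends -57 cm/s.
x(7) = 1 + Σ Δx = -252 cm.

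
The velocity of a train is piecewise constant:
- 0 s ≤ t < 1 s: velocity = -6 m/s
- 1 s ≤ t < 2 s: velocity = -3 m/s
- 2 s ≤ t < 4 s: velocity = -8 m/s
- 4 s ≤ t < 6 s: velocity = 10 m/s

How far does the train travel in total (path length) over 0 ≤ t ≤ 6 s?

45 m

Total distance travelled is ∫|v| dt — sum the magnitudes of each area piece.
0–1 s: |-6| × 1 = 6 m
1–2 s: |-3| × 1 = 3 m
2–4 s: |-8| × 2 = 16 m
4–6 s: |10| × 2 = 20 m
Total distance = 45 m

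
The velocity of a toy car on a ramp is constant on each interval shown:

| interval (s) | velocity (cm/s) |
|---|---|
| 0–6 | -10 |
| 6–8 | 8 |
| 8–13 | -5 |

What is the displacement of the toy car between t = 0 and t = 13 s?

-69 cm

Displacement is the signed area under the v-t curve.
0–6 s: -10 × 6 = -60 cm
6–8 s: 8 × 2 = 16 cm
8–13 s: -5 × 5 = -25 cm
Net displacement = -69 cm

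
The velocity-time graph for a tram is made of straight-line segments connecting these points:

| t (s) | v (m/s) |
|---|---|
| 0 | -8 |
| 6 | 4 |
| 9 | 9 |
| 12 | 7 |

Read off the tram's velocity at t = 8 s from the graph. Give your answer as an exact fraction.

On 6–9 s the graph is linear from 4 to 9 m/s: v(8) = 4 + (9 − 4)·(8 − 6)/(9 − 6) = 22/3 m/s.

22/3 m/s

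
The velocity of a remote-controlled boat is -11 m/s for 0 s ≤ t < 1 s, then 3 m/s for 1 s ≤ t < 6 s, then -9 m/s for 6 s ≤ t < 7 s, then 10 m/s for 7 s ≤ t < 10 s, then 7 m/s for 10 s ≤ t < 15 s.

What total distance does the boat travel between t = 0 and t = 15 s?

Distance (not displacement) is the total path length: add the absolute areas under v-t.
0–1 s: |-11| × 1 = 11 m
1–6 s: |3| × 5 = 15 m
6–7 s: |-9| × 1 = 9 m
7–10 s: |10| × 3 = 30 m
10–15 s: |7| × 5 = 35 m
Total distance = 100 m

100 m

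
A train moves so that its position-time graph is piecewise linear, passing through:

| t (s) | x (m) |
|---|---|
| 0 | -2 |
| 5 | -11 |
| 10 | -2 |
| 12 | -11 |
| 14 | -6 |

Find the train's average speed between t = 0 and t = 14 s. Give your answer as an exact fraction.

Average speed = (total path length)/(elapsed time); on a piecewise-linear x-t graph the path length is Σ|Δx|.
0–5 s: |Δx| = |-11 − -2| = 9 m
5–10 s: |Δx| = |-2 − -11| = 9 m
10–12 s: |Δx| = |-11 − -2| = 9 m
12–14 s: |Δx| = |-6 − -11| = 5 m
Total path = 32 m; average speed = 32/14 = 16/7 m/s.

16/7 m/s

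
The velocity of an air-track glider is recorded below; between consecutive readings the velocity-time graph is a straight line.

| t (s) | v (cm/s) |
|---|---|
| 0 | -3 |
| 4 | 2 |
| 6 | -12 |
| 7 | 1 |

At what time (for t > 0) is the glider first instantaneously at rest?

v changes sign on 0–4 s (from -3 to 2); the graph is linear there, so v = 0 at t = 0 + (3)·(4 − 0)/(2 − -3) = 2.4 s.

t = 2.4 s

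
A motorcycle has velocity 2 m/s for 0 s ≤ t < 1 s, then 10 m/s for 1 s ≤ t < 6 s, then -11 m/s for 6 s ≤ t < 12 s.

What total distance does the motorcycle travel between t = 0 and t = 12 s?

Distance (not displacement) is the total path length: add the absolute areas under v-t.
0–1 s: |2| × 1 = 2 m
1–6 s: |10| × 5 = 50 m
6–12 s: |-11| × 6 = 66 m
Total distance = 118 m

118 m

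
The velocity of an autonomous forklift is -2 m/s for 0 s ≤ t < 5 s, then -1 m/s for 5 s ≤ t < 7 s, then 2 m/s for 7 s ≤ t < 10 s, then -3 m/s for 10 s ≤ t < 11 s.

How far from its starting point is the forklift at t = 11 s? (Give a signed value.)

-9 m

Net displacement equals the area under the velocity-time graph (areas below the axis count negative).
0–5 s: -2 × 5 = -10 m
5–7 s: -1 × 2 = -2 m
7–10 s: 2 × 3 = 6 m
10–11 s: -3 × 1 = -3 m
Net displacement = -9 m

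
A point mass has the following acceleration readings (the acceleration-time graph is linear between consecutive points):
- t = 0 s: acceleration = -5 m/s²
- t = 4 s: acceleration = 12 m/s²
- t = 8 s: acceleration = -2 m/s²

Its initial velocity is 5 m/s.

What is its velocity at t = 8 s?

39 m/s

Δv equals the area under the a-t graph; then v = v₀ + Δv.
0–4 s: ½(-5 + 12)(4) = 14 m/s
4–8 s: ½(12 + -2)(4) = 20 m/s
Δv = 34 m/s, so v(8) = 5 + (34) = 39 m/s.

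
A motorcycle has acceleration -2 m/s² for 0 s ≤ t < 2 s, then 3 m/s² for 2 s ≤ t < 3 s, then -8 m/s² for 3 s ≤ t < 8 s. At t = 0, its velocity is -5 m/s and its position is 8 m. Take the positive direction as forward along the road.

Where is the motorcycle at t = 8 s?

On each constant-a segment, Δv = aΔt and Δx = v₀Δt + ½aΔt²; chain segment to segment.
0–2 s: v starts -5 m/s; Δx = -5·2 + ½·-2·2² = -14 m; v ends -9 m/s.
2–3 s: v starts -9 m/s; Δx = -9·1 + ½·3·1² = -7.5 m; v ends -6 m/s.
3–8 s: v starts -6 m/s; Δx = -6·5 + ½·-8·5² = -130 m; v ends -46 m/s.
x(8) = 8 + Σ Δx = -143.5 m.

-143.5 m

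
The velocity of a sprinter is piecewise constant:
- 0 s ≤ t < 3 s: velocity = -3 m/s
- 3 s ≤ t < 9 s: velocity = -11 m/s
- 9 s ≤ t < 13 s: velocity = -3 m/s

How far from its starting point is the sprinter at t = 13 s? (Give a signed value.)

Net displacement equals the area under the velocity-time graph (areas below the axis count negative).
0–3 s: -3 × 3 = -9 m
3–9 s: -11 × 6 = -66 m
9–13 s: -3 × 4 = -12 m
Net displacement = -87 m

-87 m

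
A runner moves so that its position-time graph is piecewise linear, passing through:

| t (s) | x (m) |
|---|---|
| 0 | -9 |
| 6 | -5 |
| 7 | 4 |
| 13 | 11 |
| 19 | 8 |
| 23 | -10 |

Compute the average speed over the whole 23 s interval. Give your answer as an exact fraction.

Average speed = (total path length)/(elapsed time); on a piecewise-linear x-t graph the path length is Σ|Δx|.
0–6 s: |Δx| = |-5 − -9| = 4 m
6–7 s: |Δx| = |4 − -5| = 9 m
7–13 s: |Δx| = |11 − 4| = 7 m
13–19 s: |Δx| = |8 − 11| = 3 m
19–23 s: |Δx| = |-10 − 8| = 18 m
Total path = 41 m; average speed = 41/23 = 41/23 m/s.

41/23 m/s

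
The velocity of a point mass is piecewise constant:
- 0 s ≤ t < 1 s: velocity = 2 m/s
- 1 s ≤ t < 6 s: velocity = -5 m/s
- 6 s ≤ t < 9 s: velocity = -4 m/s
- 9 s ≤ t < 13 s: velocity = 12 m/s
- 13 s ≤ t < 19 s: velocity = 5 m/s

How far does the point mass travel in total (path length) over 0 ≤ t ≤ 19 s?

Distance (not displacement) is the total path length: add the absolute areas under v-t.
0–1 s: |2| × 1 = 2 m
1–6 s: |-5| × 5 = 25 m
6–9 s: |-4| × 3 = 12 m
9–13 s: |12| × 4 = 48 m
13–19 s: |5| × 6 = 30 m
Total distance = 117 m

117 m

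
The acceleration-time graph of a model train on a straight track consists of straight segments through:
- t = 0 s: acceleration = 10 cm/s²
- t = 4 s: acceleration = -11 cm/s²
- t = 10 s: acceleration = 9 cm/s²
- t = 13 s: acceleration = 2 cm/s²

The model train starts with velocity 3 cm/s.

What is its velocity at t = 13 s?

11.5 cm/s

Δv equals the area under the a-t graph; then v = v₀ + Δv.
0–4 s: ½(10 + -11)(4) = -2 cm/s
4–10 s: ½(-11 + 9)(6) = -6 cm/s
10–13 s: ½(9 + 2)(3) = 16.5 cm/s
Δv = 8.5 cm/s, so v(13) = 3 + (8.5) = 11.5 cm/s.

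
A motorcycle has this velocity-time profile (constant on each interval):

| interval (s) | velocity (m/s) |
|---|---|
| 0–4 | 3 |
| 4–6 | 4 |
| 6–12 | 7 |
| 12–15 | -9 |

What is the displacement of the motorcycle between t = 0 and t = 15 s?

Net displacement equals the area under the velocity-time graph (areas below the axis count negative).
0–4 s: 3 × 4 = 12 m
4–6 s: 4 × 2 = 8 m
6–12 s: 7 × 6 = 42 m
12–15 s: -9 × 3 = -27 m
Net displacement = 35 m

35 m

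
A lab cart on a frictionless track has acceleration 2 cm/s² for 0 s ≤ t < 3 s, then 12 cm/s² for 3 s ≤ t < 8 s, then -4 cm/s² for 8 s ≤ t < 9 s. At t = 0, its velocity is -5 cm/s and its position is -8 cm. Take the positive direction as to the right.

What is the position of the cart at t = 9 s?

200 cm

On each constant-a segment, Δv = aΔt and Δx = v₀Δt + ½aΔt²; chain segment to segment.
0–3 s: v starts -5 cm/s; Δx = -5·3 + ½·2·3² = -6 cm; v ends 1 cm/s.
3–8 s: v starts 1 cm/s; Δx = 1·5 + ½·12·5² = 155 cm; v ends 61 cm/s.
8–9 s: v starts 61 cm/s; Δx = 61·1 + ½·-4·1² = 59 cm; v ends 57 cm/s.
x(9) = -8 + Σ Δx = 200 cm.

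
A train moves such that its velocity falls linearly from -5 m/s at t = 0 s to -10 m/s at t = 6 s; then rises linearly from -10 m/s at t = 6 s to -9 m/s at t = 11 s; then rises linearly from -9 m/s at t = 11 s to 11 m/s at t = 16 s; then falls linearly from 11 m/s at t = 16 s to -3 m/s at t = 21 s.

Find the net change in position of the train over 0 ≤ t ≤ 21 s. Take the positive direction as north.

Net displacement equals the area under the velocity-time graph (areas below the axis count negative).
0–6 s: ½(-5 + -10)(6) = -45 m
6–11 s: ½(-10 + -9)(5) = -47.5 m
11–16 s: ½(-9 + 11)(5) = 5 m
16–21 s: ½(11 + -3)(5) = 20 m
Net displacement = -67.5 m

-67.5 m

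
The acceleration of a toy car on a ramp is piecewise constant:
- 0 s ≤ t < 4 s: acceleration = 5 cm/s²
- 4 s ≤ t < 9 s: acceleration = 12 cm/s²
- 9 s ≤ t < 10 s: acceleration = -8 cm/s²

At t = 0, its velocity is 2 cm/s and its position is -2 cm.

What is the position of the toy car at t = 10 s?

On each constant-a segment, Δv = aΔt and Δx = v₀Δt + ½aΔt²; chain segment to segment.
0–4 s: v starts 2 cm/s; Δx = 2·4 + ½·5·4² = 48 cm; v ends 22 cm/s.
4–9 s: v starts 22 cm/s; Δx = 22·5 + ½·12·5² = 260 cm; v ends 82 cm/s.
9–10 s: v starts 82 cm/s; Δx = 82·1 + ½·-8·1² = 78 cm; v ends 74 cm/s.
x(10) = -2 + Σ Δx = 384 cm.

384 cm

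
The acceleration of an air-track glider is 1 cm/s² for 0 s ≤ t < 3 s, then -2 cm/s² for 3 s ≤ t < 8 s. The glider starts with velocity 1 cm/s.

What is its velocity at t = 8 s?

-6 cm/s

Δv equals the area under the a-t graph; then v = v₀ + Δv.
0–3 s: 1 × 3 = 3 cm/s
3–8 s: -2 × 5 = -10 cm/s
Δv = -7 cm/s, so v(8) = 1 + (-7) = -6 cm/s.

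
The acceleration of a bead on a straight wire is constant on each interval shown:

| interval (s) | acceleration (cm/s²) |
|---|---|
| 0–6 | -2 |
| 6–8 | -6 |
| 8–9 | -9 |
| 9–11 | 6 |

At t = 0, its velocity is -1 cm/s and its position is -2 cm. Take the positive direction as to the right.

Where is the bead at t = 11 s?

-167.5 cm

On each constant-a segment, Δv = aΔt and Δx = v₀Δt + ½aΔt²; chain segment to segment.
0–6 s: v starts -1 cm/s; Δx = -1·6 + ½·-2·6² = -42 cm; v ends -13 cm/s.
6–8 s: v starts -13 cm/s; Δx = -13·2 + ½·-6·2² = -38 cm; v ends -25 cm/s.
8–9 s: v starts -25 cm/s; Δx = -25·1 + ½·-9·1² = -29.5 cm; v ends -34 cm/s.
9–11 s: v starts -34 cm/s; Δx = -34·2 + ½·6·2² = -56 cm; v ends -22 cm/s.
x(11) = -2 + Σ Δx = -167.5 cm.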